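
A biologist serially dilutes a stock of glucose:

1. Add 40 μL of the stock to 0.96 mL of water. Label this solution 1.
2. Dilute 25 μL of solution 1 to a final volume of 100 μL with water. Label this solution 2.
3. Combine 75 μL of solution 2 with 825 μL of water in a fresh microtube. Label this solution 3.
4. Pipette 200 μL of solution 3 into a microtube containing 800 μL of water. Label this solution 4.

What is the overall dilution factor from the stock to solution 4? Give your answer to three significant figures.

Step 1: 40 μL + 0.96 mL = 1000 μL total → factor 1000/40 = 25
Step 2: 25 μL brought to 100 μL → factor 100/25 = 4
Step 3: 75 μL + 825 μL = 900 μL total → factor 900/75 = 12
Step 4: 200 μL + 800 μL = 1000 μL total → factor 1000/200 = 5
Overall dilution factor = 25 × 4 × 12 × 5 = 6000

6.00 × 10^3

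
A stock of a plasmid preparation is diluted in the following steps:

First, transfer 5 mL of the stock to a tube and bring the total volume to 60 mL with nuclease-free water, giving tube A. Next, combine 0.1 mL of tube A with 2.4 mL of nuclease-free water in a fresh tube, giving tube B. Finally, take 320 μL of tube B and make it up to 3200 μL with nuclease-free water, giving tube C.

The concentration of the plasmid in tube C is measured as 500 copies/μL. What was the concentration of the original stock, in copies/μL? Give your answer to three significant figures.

1.50 × 10^6 copies/μL

Step 1: 5 mL brought to 60 mL → factor 60/5 = 12
Step 2: 0.1 mL + 2.4 mL = 2.5 mL total → factor 2.5/0.1 = 25
Step 3: 320 μL brought to 3200 μL → factor 3200/320 = 10
Overall dilution factor = 12 × 25 × 10 = 3000
Stock = 500 copies/μL × 3000 = 1.50 × 10^6 copies/μL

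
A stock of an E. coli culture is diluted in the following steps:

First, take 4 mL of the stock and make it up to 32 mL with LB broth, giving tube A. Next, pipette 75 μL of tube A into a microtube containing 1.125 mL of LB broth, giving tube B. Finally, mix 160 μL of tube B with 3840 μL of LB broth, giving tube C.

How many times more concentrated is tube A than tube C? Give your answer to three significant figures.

400

Step 1: 4 mL brought to 32 mL → factor 32/4 = 8
Step 2: 75 μL + 1.125 mL = 1200 μL total → factor 1200/75 = 16
Step 3: 160 μL + 3840 μL = 4000 μL total → factor 4000/160 = 25
Dilution factor to tube A = 8; to tube C = 3200
[tube A]/[tube C] = (factor to tube C)/(factor to tube A) = 3200/8 = 400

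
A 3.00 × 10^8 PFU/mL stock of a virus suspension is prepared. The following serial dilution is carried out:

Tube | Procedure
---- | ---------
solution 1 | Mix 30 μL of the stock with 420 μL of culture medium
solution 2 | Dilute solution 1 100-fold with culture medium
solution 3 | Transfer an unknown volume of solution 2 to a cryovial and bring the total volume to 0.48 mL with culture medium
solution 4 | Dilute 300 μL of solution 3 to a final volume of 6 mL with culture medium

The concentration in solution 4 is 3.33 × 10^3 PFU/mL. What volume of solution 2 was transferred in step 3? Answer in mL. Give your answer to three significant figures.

Step 1: 30 μL + 420 μL = 450 μL total → factor 450/30 = 15
Step 2: 100-fold → factor 100
Step 3: v brought to 0.48 mL → factor = 0.48 mL/v
Step 4: 300 μL brought to 6 mL → factor 6000/300 = 20
Product of known-step factors = 30000
Overall factor = 3.00 × 10^8 PFU/mL / (3.33 × 10^3 PFU/mL) = 90090
Step-3 factor = 90090 / 30000 = 3.003
v = 0.48 mL / 3.003 = 0.160 mL

0.160 mL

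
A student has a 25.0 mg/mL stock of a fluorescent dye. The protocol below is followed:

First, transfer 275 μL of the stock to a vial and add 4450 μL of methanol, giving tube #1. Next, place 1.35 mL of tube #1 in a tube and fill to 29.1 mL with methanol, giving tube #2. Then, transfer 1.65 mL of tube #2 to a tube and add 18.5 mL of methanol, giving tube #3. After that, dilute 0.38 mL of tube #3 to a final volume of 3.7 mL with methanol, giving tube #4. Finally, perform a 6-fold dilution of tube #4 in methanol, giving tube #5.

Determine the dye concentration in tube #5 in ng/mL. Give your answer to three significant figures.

94.6 ng/mL

Step 1: 275 μL + 4450 μL = 4725 μL total → factor 4725/275 = 17.182
Step 2: 1.35 mL brought to 29.1 mL → factor 29.1/1.35 = 21.556
Step 3: 1.65 mL + 18.5 mL = 20.15 mL total → factor 20.15/1.65 = 12.212
Step 4: 0.38 mL brought to 3.7 mL → factor 3.7/0.38 = 9.7368
Step 5: 6-fold → factor 6
Overall dilution factor = 17.182 × 21.556 × 12.212 × 9.7368 × 6 = 2.6423 × 10^5
Final = 25.0 mg/mL / 2.6423 × 10^5 = 9.461 × 10^-5 mg/mL = 94.6 ng/mL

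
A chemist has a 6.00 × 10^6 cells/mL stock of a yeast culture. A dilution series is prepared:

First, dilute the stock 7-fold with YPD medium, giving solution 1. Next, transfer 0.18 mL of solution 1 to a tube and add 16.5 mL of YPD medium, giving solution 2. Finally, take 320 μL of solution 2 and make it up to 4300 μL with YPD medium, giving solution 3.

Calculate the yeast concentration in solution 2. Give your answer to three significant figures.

Step 1: 7-fold → factor 7
Step 2: 0.18 mL + 16.5 mL = 16.68 mL total → factor 16.68/0.18 = 92.667
Dilution factor through solution 2 = 7 × 92.667 = 648.67
[solution 2] = 6.00 × 10^6 cells/mL / 648.67 = 9.25 × 10^3 cells/mL

9.25 × 10^3 cells/mL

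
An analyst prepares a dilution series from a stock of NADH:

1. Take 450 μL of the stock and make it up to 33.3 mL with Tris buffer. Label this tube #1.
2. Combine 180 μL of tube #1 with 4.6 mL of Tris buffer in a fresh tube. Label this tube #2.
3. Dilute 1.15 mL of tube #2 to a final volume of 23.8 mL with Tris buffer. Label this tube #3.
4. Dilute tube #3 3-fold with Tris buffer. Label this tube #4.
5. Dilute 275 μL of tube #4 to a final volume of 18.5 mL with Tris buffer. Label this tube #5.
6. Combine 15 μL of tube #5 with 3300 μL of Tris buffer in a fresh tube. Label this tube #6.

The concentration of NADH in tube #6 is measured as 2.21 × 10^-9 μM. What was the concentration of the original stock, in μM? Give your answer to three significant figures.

4.01 μM

Step 1: 450 μL brought to 33.3 mL → factor 33300/450 = 74
Step 2: 180 μL + 4.6 mL = 4780 μL total → factor 4780/180 = 26.556
Step 3: 1.15 mL brought to 23.8 mL → factor 23.8/1.15 = 20.696
Step 4: 3-fold → factor 3
Step 5: 275 μL brought to 18.5 mL → factor 18500/275 = 67.273
Step 6: 15 μL + 3300 μL = 3315 μL total → factor 3315/15 = 221
Overall dilution factor = 74 × 26.556 × 20.696 × 3 × 67.273 × 221 = 1.8139 × 10^9
Stock = 2.21 × 10^-9 μM × 1.8139 × 10^9 = 4.01 μM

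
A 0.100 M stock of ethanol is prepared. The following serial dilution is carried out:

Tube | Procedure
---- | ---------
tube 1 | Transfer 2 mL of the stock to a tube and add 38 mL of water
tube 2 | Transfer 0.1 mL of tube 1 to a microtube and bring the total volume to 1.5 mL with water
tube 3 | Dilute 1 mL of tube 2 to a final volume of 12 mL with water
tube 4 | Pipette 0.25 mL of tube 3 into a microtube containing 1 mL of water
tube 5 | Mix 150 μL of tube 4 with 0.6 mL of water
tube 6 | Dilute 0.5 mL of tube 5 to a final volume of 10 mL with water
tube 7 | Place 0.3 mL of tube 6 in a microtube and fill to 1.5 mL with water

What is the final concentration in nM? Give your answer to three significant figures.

Step 1: 2 mL + 38 mL = 40 mL total → factor 40/2 = 20
Step 2: 0.1 mL brought to 1.5 mL → factor 1.5/0.1 = 15
Step 3: 1 mL brought to 12 mL → factor 12/1 = 12
Step 4: 0.25 mL + 1 mL = 1.25 mL total → factor 1.25/0.25 = 5
Step 5: 150 μL + 0.6 mL = 750 μL total → factor 750/150 = 5
Step 6: 0.5 mL brought to 10 mL → factor 10/0.5 = 20
Step 7: 0.3 mL brought to 1.5 mL → factor 1.5/0.3 = 5
Overall dilution factor = 20 × 15 × 12 × 5 × 5 × 20 × 5 = 9 × 10^6
Final = 0.100 M / 9 × 10^6 = 1.111 × 10^-8 M = 11.1 nM

11.1 nM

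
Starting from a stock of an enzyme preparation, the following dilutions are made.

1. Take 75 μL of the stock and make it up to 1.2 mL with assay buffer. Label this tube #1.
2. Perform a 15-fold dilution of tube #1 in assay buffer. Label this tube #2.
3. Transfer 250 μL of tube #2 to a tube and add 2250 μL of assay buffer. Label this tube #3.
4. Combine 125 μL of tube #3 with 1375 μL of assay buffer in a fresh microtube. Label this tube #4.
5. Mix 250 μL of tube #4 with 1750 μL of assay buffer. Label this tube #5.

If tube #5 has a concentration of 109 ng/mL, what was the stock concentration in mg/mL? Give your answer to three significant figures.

Step 1: 75 μL brought to 1.2 mL → factor 1200/75 = 16
Step 2: 15-fold → factor 15
Step 3: 250 μL + 2250 μL = 2500 μL total → factor 2500/250 = 10
Step 4: 125 μL + 1375 μL = 1500 μL total → factor 1500/125 = 12
Step 5: 250 μL + 1750 μL = 2000 μL total → factor 2000/250 = 8
Overall dilution factor = 16 × 15 × 10 × 12 × 8 = 2.304 × 10^5
Stock = 109 ng/mL × 2.304 × 10^5 = 2.511 × 10^7 ng/mL = 25.1 mg/mL

25.1 mg/mL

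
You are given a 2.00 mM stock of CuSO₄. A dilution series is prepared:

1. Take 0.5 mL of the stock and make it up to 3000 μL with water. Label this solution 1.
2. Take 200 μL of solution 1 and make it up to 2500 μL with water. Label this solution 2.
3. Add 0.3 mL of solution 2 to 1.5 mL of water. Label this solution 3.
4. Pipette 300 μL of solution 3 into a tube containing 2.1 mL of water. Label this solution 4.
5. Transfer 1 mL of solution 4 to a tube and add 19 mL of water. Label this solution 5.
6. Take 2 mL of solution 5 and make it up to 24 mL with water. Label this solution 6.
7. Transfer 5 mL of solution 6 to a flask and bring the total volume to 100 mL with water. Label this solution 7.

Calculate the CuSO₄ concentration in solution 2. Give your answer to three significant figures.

0.0267 mM

Step 1: 0.5 mL brought to 3000 μL → factor 3/0.5 = 6
Step 2: 200 μL brought to 2500 μL → factor 2500/200 = 12.5
Dilution factor through solution 2 = 6 × 12.5 = 75
[solution 2] = 2.00 mM / 75 = 0.0267 mM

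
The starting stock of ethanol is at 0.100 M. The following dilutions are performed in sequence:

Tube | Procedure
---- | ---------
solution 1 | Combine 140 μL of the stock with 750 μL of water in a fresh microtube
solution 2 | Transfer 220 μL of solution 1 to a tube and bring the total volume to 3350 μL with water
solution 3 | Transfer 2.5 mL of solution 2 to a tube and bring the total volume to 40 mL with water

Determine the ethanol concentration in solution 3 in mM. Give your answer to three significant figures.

Step 1: 140 μL + 750 μL = 890 μL total → factor 890/140 = 6.3571
Step 2: 220 μL brought to 3350 μL → factor 3350/220 = 15.227
Step 3: 2.5 mL brought to 40 mL → factor 40/2.5 = 16
Overall dilution factor = 6.3571 × 15.227 × 16 = 1548.8
Final = 0.100 M / 1548.8 = 6.456 × 10^-5 M = 0.0646 mM

0.0646 mM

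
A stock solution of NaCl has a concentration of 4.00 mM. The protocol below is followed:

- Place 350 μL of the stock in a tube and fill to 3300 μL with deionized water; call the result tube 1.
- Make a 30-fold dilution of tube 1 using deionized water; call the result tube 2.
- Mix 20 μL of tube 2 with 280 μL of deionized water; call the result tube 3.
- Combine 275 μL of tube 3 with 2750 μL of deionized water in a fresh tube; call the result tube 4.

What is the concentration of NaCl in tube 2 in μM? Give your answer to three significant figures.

14.1 μM

Step 1: 350 μL brought to 3300 μL → factor 3300/350 = 9.4286
Step 2: 30-fold → factor 30
Dilution factor through tube 2 = 9.4286 × 30 = 282.86
[tube 2] = 4.00 mM / 282.86 = 0.01414 mM = 14.1 μM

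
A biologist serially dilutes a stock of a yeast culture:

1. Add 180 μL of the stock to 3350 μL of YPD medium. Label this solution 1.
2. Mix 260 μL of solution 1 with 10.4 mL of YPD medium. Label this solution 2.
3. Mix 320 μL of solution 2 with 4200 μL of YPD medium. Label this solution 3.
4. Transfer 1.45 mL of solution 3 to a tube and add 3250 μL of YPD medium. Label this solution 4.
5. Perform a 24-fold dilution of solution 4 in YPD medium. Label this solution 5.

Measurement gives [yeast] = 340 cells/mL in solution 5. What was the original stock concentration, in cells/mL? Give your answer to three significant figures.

Step 1: 180 μL + 3350 μL = 3530 μL total → factor 3530/180 = 19.611
Step 2: 260 μL + 10.4 mL = 10660 μL total → factor 10660/260 = 41
Step 3: 320 μL + 4200 μL = 4520 μL total → factor 4520/320 = 14.125
Step 4: 1.45 mL + 3250 μL = 4.7 mL total → factor 4.7/1.45 = 3.2414
Step 5: 24-fold → factor 24
Overall dilution factor = 19.611 × 41 × 14.125 × 3.2414 × 24 = 8.8352 × 10^5
Stock = 340 cells/mL × 8.8352 × 10^5 = 3.00 × 10^8 cells/mL

3.00 × 10^8 cells/mL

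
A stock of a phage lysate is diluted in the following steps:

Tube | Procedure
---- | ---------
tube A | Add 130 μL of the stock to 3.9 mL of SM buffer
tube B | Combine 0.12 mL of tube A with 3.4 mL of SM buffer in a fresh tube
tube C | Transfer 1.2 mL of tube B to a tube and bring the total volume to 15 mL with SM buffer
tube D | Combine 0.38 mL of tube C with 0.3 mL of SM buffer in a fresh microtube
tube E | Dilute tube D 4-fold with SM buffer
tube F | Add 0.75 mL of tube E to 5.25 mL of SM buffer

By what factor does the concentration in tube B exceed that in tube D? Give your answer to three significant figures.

Step 1: 130 μL + 3.9 mL = 4030 μL total → factor 4030/130 = 31
Step 2: 0.12 mL + 3.4 mL = 3.52 mL total → factor 3.52/0.12 = 29.333
Step 3: 1.2 mL brought to 15 mL → factor 15/1.2 = 12.5
Step 4: 0.38 mL + 0.3 mL = 0.68 mL total → factor 0.68/0.38 = 1.7895
Dilution factor to tube B = 909.33; to tube D = 20340
[tube B]/[tube D] = (factor to tube D)/(factor to tube B) = 20340/909.33 = 22.4

22.4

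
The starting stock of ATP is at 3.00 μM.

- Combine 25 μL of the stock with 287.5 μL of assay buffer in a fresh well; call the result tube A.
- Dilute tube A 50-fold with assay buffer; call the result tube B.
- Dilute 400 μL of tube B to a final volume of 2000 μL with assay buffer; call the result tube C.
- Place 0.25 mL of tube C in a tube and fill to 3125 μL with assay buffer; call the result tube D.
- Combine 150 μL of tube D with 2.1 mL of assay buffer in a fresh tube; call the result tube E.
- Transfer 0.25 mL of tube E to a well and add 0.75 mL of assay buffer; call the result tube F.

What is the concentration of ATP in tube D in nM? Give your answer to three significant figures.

Step 1: 25 μL + 287.5 μL = 312.5 μL total → factor 312.5/25 = 12.5
Step 2: 50-fold → factor 50
Step 3: 400 μL brought to 2000 μL → factor 2000/400 = 5
Step 4: 0.25 mL brought to 3125 μL → factor 3.125/0.25 = 12.5
Dilution factor through tube D = 12.5 × 50 × 5 × 12.5 = 39062
[tube D] = 3.00 μM / 39062 = 7.680 × 10^-5 μM = 0.0768 nM

0.0768 nM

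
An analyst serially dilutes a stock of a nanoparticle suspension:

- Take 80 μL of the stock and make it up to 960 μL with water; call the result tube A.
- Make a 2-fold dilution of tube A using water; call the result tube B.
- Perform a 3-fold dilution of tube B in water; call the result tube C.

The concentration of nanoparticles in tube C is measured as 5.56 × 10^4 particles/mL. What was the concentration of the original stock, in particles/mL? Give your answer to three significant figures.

Step 1: 80 μL brought to 960 μL → factor 960/80 = 12
Step 2: 2-fold → factor 2
Step 3: 3-fold → factor 3
Overall dilution factor = 12 × 2 × 3 = 72
Stock = 5.56 × 10^4 particles/mL × 72 = 4.00 × 10^6 particles/mL

4.00 × 10^6 particles/mL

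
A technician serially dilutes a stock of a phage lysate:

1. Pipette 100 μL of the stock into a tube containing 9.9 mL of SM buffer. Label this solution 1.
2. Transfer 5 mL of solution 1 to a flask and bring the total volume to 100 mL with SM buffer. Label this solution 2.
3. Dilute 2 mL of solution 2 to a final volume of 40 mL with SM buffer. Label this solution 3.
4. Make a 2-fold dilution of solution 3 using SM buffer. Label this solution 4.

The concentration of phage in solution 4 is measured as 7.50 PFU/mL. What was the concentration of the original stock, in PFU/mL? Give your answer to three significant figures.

Step 1: 100 μL + 9.9 mL = 10000 μL total → factor 10000/100 = 100
Step 2: 5 mL brought to 100 mL → factor 100/5 = 20
Step 3: 2 mL brought to 40 mL → factor 40/2 = 20
Step 4: 2-fold → factor 2
Overall dilution factor = 100 × 20 × 20 × 2 = 80000
Stock = 7.50 PFU/mL × 80000 = 6.00 × 10^5 PFU/mL

6.00 × 10^5 PFU/mL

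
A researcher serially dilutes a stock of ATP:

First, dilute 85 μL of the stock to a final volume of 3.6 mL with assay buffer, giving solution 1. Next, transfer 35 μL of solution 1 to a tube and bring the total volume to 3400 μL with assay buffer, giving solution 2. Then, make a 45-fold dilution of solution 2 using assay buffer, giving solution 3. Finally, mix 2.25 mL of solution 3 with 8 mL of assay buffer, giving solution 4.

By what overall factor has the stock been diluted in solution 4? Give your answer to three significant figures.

Step 1: 85 μL brought to 3.6 mL → factor 3600/85 = 42.353
Step 2: 35 μL brought to 3400 μL → factor 3400/35 = 97.143
Step 3: 45-fold → factor 45
Step 4: 2.25 mL + 8 mL = 10.25 mL total → factor 10.25/2.25 = 4.5556
Overall dilution factor = 42.353 × 97.143 × 45 × 4.5556 = 8.4343 × 10^5

8.43 × 10^5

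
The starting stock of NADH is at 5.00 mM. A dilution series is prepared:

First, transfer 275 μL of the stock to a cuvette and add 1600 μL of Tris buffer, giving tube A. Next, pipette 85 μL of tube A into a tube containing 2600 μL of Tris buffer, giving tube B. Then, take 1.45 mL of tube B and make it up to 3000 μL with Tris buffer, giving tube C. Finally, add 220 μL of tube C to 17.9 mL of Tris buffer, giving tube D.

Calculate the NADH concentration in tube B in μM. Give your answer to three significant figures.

23.2 μM

Step 1: 275 μL + 1600 μL = 1875 μL total → factor 1875/275 = 6.8182
Step 2: 85 μL + 2600 μL = 2685 μL total → factor 2685/85 = 31.588
Dilution factor through tube B = 6.8182 × 31.588 = 215.37
[tube B] = 5.00 mM / 215.37 = 0.02322 mM = 23.2 μM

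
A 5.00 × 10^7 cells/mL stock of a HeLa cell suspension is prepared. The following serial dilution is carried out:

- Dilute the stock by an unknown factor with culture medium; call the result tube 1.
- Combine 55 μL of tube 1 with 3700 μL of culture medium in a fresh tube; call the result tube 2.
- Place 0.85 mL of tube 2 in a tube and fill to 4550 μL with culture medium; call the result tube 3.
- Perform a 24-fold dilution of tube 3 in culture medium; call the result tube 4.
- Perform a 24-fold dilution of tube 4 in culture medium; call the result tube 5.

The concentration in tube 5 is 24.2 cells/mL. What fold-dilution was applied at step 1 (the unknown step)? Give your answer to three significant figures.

9.82-fold

Step 1: unknown factor x
Step 2: 55 μL + 3700 μL = 3755 μL total → factor 3755/55 = 68.273
Step 3: 0.85 mL brought to 4550 μL → factor 4.55/0.85 = 5.3529
Step 4: 24-fold → factor 24
Step 5: 24-fold → factor 24
Product of known-step factors = 2.105 × 10^5
Overall factor = 5.00 × 10^7 cells/mL / (24.2 cells/mL) = 2.0661 × 10^6
x = 2.0661 × 10^6 / 2.105 × 10^5 = 9.82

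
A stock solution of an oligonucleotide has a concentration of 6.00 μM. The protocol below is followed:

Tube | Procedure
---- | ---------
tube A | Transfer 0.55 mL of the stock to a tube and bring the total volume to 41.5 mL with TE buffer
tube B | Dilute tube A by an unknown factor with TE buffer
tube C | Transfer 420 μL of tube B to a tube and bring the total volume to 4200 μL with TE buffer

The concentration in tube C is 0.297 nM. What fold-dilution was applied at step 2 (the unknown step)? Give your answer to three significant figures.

Step 1: 0.55 mL brought to 41.5 mL → factor 41.5/0.55 = 75.455
Step 2: unknown factor x
Step 3: 420 μL brought to 4200 μL → factor 4200/420 = 10
Product of known-step factors = 754.55
Overall factor = 6.00 μM / (0.297 nM) = 20202
x = 20202 / 754.55 = 26.8

26.8-fold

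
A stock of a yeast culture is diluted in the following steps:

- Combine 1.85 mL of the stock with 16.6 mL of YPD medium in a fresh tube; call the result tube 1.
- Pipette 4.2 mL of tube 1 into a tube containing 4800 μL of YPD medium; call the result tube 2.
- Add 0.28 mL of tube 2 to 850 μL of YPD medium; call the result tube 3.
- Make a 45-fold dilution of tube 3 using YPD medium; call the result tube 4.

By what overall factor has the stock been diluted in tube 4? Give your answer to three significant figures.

Step 1: 1.85 mL + 16.6 mL = 18.45 mL total → factor 18.45/1.85 = 9.973
Step 2: 4.2 mL + 4800 μL = 9 mL total → factor 9/4.2 = 2.1429
Step 3: 0.28 mL + 850 μL = 1.13 mL total → factor 1.13/0.28 = 4.0357
Step 4: 45-fold → factor 45
Overall dilution factor = 9.973 × 2.1429 × 4.0357 × 45 = 3881.1

3.88 × 10^3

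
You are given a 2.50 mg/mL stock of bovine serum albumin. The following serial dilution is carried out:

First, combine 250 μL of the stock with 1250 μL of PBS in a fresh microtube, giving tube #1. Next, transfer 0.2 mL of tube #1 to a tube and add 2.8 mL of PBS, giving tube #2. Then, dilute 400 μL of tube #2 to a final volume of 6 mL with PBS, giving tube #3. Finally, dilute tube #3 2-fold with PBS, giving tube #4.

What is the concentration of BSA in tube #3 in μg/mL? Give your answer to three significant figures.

Step 1: 250 μL + 1250 μL = 1500 μL total → factor 1500/250 = 6
Step 2: 0.2 mL + 2.8 mL = 3 mL total → factor 3/0.2 = 15
Step 3: 400 μL brought to 6 mL → factor 6000/400 = 15
Dilution factor through tube #3 = 6 × 15 × 15 = 1350
[tube #3] = 2.50 mg/mL / 1350 = 0.001852 mg/mL = 1.85 μg/mL

1.85 μg/mL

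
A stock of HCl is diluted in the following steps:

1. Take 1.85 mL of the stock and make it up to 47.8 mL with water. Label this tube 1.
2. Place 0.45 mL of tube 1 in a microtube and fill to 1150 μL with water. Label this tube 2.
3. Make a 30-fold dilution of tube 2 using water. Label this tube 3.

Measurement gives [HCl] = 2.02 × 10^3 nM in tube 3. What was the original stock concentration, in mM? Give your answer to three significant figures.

Step 1: 1.85 mL brought to 47.8 mL → factor 47.8/1.85 = 25.838
Step 2: 0.45 mL brought to 1150 μL → factor 1.15/0.45 = 2.5556
Step 3: 30-fold → factor 30
Overall dilution factor = 25.838 × 2.5556 × 30 = 1980.9
Stock = 2.02 × 10^3 nM × 1980.9 = 4.001 × 10^6 nM = 4.00 mM

4.00 mM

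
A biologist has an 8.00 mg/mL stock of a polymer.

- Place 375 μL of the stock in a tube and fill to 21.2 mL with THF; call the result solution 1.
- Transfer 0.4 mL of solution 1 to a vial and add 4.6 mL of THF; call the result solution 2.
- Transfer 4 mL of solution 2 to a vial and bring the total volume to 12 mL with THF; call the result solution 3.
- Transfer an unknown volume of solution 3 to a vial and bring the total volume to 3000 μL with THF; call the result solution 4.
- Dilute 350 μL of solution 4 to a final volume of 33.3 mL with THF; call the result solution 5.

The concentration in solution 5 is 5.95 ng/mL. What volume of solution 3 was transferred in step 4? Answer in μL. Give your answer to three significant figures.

450 μL

Step 1: 375 μL brought to 21.2 mL → factor 21200/375 = 56.533
Step 2: 0.4 mL + 4.6 mL = 5 mL total → factor 5/0.4 = 12.5
Step 3: 4 mL brought to 12 mL → factor 12/4 = 3
Step 4: v brought to 3000 μL → factor = 3000 μL/v
Step 5: 350 μL brought to 33.3 mL → factor 33300/350 = 95.143
Product of known-step factors = 2.017 × 10^5
Overall factor = 8.00 mg/mL / (5.95 ng/mL) = 1.3445 × 10^6
Step-4 factor = 1.3445 × 10^6 / 2.017 × 10^5 = 6.6659
v = 3000 μL / 6.6659 = 450 μL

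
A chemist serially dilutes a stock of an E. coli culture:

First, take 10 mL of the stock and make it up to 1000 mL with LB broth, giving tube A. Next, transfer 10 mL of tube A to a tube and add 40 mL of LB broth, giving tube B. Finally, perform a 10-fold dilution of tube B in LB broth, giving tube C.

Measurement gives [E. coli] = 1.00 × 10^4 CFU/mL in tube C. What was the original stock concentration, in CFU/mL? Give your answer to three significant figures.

5.00 × 10^7 CFU/mL

Step 1: 10 mL brought to 1000 mL → factor 1000/10 = 100
Step 2: 10 mL + 40 mL = 50 mL total → factor 50/10 = 5
Step 3: 10-fold → factor 10
Overall dilution factor = 100 × 5 × 10 = 5000
Stock = 1.00 × 10^4 CFU/mL × 5000 = 5.00 × 10^7 CFU/mL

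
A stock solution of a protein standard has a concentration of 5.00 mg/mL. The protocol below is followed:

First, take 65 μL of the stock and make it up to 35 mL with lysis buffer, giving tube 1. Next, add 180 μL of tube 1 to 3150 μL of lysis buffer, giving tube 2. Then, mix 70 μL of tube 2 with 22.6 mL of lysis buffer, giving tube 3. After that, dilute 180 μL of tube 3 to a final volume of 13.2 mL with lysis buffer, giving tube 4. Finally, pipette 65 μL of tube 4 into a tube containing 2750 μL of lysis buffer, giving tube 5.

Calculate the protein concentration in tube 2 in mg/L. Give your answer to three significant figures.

0.502 mg/L

Step 1: 65 μL brought to 35 mL → factor 35000/65 = 538.46
Step 2: 180 μL + 3150 μL = 3330 μL total → factor 3330/180 = 18.5
Dilution factor through tube 2 = 538.46 × 18.5 = 9961.5
[tube 2] = 5.00 mg/mL / 9961.5 = 0.0005019 mg/mL = 0.502 mg/L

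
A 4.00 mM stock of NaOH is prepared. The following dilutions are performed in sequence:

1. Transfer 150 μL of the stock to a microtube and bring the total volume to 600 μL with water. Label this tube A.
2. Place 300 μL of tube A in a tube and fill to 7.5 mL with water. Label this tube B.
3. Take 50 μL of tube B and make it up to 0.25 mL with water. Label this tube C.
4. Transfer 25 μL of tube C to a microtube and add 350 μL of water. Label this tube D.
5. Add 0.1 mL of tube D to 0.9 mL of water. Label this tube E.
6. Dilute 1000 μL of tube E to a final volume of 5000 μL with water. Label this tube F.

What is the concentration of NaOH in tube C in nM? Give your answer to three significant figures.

8.00 × 10^3 nM

Step 1: 150 μL brought to 600 μL → factor 600/150 = 4
Step 2: 300 μL brought to 7.5 mL → factor 7500/300 = 25
Step 3: 50 μL brought to 0.25 mL → factor 250/50 = 5
Dilution factor through tube C = 4 × 25 × 5 = 500
[tube C] = 4.00 mM / 500 = 0.008000 mM = 8.00 × 10^3 nM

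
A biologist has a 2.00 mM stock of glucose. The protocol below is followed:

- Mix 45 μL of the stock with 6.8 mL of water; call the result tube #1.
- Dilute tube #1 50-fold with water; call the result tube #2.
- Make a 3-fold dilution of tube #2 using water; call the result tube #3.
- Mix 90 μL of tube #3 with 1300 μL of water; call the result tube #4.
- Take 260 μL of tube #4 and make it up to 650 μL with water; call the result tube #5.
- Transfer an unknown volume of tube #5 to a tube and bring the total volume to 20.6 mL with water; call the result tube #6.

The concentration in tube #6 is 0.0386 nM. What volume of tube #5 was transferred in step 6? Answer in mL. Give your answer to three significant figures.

0.350 mL

Step 1: 45 μL + 6.8 mL = 6845 μL total → factor 6845/45 = 152.11
Step 2: 50-fold → factor 50
Step 3: 3-fold → factor 3
Step 4: 90 μL + 1300 μL = 1390 μL total → factor 1390/90 = 15.444
Step 5: 260 μL brought to 650 μL → factor 650/260 = 2.5
Step 6: v brought to 20.6 mL → factor = 20.6 mL/v
Product of known-step factors = 8.8098 × 10^5
Overall factor = 2.00 mM / (0.0386 nM) = 5.1813 × 10^7
Step-6 factor = 5.1813 × 10^7 / 8.8098 × 10^5 = 58.814
v = 20.6 mL / 58.814 = 0.350 mL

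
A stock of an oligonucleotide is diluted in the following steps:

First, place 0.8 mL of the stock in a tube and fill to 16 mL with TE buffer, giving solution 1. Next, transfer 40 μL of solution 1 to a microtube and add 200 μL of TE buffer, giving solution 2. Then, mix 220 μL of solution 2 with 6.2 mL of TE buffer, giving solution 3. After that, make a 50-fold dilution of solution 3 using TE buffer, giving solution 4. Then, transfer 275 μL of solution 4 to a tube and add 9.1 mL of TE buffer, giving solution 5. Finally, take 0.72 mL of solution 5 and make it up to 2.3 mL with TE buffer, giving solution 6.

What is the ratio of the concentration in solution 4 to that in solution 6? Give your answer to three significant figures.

Step 1: 0.8 mL brought to 16 mL → factor 16/0.8 = 20
Step 2: 40 μL + 200 μL = 240 μL total → factor 240/40 = 6
Step 3: 220 μL + 6.2 mL = 6420 μL total → factor 6420/220 = 29.182
Step 4: 50-fold → factor 50
Step 5: 275 μL + 9.1 mL = 9375 μL total → factor 9375/275 = 34.091
Step 6: 0.72 mL brought to 2.3 mL → factor 2.3/0.72 = 3.1944
Dilution factor to solution 4 = 1.7509 × 10^5; to solution 6 = 1.9068 × 10^7
[solution 4]/[solution 6] = (factor to solution 6)/(factor to solution 4) = 1.9068 × 10^7/1.7509 × 10^5 = 109

109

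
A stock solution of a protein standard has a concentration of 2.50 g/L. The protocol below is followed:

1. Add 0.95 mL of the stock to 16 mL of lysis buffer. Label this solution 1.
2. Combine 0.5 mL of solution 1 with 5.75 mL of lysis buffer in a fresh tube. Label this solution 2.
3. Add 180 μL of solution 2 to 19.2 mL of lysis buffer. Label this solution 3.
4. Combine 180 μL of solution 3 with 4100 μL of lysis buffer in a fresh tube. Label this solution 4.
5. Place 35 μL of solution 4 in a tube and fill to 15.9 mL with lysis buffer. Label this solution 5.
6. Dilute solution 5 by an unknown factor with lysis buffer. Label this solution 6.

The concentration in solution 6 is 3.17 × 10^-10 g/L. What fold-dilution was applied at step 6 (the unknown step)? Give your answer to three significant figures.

Step 1: 0.95 mL + 16 mL = 16.95 mL total → factor 16.95/0.95 = 17.842
Step 2: 0.5 mL + 5.75 mL = 6.25 mL total → factor 6.25/0.5 = 12.5
Step 3: 180 μL + 19.2 mL = 19380 μL total → factor 19380/180 = 107.67
Step 4: 180 μL + 4100 μL = 4280 μL total → factor 4280/180 = 23.778
Step 5: 35 μL brought to 15.9 mL → factor 15900/35 = 454.29
Step 6: unknown factor x
Product of known-step factors = 2.5938 × 10^8
Overall factor = 2.50 g/L / (3.17 × 10^-10 g/L) = 7.8864 × 10^9
x = 7.8864 × 10^9 / 2.5938 × 10^8 = 30.4

30.4-fold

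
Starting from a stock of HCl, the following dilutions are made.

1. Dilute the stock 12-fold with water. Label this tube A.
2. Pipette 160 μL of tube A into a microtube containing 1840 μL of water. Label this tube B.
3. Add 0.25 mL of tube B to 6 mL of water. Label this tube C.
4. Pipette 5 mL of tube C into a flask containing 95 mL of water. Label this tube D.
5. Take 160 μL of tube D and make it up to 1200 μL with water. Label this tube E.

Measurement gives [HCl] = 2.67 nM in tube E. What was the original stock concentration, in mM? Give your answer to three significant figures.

1.50 mM

Step 1: 12-fold → factor 12
Step 2: 160 μL + 1840 μL = 2000 μL total → factor 2000/160 = 12.5
Step 3: 0.25 mL + 6 mL = 6.25 mL total → factor 6.25/0.25 = 25
Step 4: 5 mL + 95 mL = 100 mL total → factor 100/5 = 20
Step 5: 160 μL brought to 1200 μL → factor 1200/160 = 7.5
Overall dilution factor = 12 × 12.5 × 25 × 20 × 7.5 = 5.625 × 10^5
Stock = 2.67 nM × 5.625 × 10^5 = 1.502 × 10^6 nM = 1.50 mM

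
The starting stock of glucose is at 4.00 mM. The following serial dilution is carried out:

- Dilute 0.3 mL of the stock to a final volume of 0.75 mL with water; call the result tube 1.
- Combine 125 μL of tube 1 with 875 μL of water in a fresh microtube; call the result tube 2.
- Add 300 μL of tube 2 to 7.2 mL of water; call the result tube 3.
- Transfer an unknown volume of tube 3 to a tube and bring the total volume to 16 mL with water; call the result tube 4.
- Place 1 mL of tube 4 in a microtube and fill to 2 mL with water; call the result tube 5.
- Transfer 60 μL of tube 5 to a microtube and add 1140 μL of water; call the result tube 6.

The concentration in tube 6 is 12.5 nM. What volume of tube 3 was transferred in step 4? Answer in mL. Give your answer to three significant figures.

1.00 mL

Step 1: 0.3 mL brought to 0.75 mL → factor 0.75/0.3 = 2.5
Step 2: 125 μL + 875 μL = 1000 μL total → factor 1000/125 = 8
Step 3: 300 μL + 7.2 mL = 7500 μL total → factor 7500/300 = 25
Step 4: v brought to 16 mL → factor = 16 mL/v
Step 5: 1 mL brought to 2 mL → factor 2/1 = 2
Step 6: 60 μL + 1140 μL = 1200 μL total → factor 1200/60 = 20
Product of known-step factors = 20000
Overall factor = 4.00 mM / (12.5 nM) = 3.2 × 10^5
Step-4 factor = 3.2 × 10^5 / 20000 = 16
v = 16 mL / 16 = 1.00 mL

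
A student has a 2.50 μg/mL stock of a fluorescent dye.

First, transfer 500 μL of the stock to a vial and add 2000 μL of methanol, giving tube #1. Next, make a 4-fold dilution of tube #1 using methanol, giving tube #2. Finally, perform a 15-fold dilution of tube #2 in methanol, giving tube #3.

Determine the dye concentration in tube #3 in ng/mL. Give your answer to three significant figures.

Step 1: 500 μL + 2000 μL = 2500 μL total → factor 2500/500 = 5
Step 2: 4-fold → factor 4
Step 3: 15-fold → factor 15
Overall dilution factor = 5 × 4 × 15 = 300
Final = 2.50 μg/mL / 300 = 0.008333 μg/mL = 8.33 ng/mL

8.33 ng/mL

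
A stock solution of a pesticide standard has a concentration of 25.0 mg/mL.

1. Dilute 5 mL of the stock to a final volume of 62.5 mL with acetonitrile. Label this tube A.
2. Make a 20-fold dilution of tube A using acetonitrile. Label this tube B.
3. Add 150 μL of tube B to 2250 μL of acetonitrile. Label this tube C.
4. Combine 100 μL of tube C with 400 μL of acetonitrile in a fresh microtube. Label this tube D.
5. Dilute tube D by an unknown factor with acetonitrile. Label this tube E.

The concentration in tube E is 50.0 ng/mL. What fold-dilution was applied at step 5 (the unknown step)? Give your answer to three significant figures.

25.0-fold

Step 1: 5 mL brought to 62.5 mL → factor 62.5/5 = 12.5
Step 2: 20-fold → factor 20
Step 3: 150 μL + 2250 μL = 2400 μL total → factor 2400/150 = 16
Step 4: 100 μL + 400 μL = 500 μL total → factor 500/100 = 5
Step 5: unknown factor x
Product of known-step factors = 20000
Overall factor = 25.0 mg/mL / (50.0 ng/mL) = 5 × 10^5
x = 5 × 10^5 / 20000 = 25.0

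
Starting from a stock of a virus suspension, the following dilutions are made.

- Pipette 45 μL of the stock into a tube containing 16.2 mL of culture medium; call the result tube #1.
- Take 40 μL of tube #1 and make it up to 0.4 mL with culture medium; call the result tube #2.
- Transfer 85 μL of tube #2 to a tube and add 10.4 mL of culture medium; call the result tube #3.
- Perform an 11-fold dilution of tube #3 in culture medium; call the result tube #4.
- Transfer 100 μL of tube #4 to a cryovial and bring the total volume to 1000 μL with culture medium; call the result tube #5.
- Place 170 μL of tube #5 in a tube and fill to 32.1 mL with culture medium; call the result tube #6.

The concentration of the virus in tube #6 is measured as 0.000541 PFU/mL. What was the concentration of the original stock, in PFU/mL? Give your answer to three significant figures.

Step 1: 45 μL + 16.2 mL = 16245 μL total → factor 16245/45 = 361
Step 2: 40 μL brought to 0.4 mL → factor 400/40 = 10
Step 3: 85 μL + 10.4 mL = 10485 μL total → factor 10485/85 = 123.35
Step 4: 11-fold → factor 11
Step 5: 100 μL brought to 1000 μL → factor 1000/100 = 10
Step 6: 170 μL brought to 32.1 mL → factor 32100/170 = 188.82
Overall dilution factor = 361 × 10 × 123.35 × 11 × 10 × 188.82 = 9.2492 × 10^9
Stock = 0.000541 PFU/mL × 9.2492 × 10^9 = 5.00 × 10^6 PFU/mL

5.00 × 10^6 PFU/mL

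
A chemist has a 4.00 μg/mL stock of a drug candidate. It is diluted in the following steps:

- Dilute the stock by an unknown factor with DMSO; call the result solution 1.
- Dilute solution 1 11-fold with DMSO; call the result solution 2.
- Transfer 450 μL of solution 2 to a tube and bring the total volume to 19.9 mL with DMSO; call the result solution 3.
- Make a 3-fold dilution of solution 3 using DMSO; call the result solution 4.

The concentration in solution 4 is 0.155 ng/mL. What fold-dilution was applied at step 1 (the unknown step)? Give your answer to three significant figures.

Step 1: unknown factor x
Step 2: 11-fold → factor 11
Step 3: 450 μL brought to 19.9 mL → factor 19900/450 = 44.222
Step 4: 3-fold → factor 3
Product of known-step factors = 1459.3
Overall factor = 4.00 μg/mL / (0.155 ng/mL) = 25806
x = 25806 / 1459.3 = 17.7

17.7-fold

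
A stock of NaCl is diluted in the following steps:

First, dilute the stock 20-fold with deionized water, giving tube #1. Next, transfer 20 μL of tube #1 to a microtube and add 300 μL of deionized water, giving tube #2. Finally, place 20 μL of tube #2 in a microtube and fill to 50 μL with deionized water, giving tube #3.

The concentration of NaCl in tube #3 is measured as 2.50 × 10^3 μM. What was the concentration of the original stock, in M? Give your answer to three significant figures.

2.00 M

Step 1: 20-fold → factor 20
Step 2: 20 μL + 300 μL = 320 μL total → factor 320/20 = 16
Step 3: 20 μL brought to 50 μL → factor 50/20 = 2.5
Overall dilution factor = 20 × 16 × 2.5 = 800
Stock = 2.50 × 10^3 μM × 800 = 2.000 × 10^6 μM = 2.00 M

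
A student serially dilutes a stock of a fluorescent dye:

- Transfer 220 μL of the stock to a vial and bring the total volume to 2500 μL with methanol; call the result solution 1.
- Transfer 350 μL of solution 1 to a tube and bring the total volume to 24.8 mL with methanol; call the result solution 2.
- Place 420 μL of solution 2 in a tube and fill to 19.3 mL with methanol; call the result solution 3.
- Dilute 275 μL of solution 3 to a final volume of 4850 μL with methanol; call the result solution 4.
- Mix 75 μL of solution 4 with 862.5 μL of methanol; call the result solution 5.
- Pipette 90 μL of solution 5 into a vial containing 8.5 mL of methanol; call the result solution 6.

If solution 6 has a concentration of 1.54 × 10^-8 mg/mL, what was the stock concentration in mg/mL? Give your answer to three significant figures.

Step 1: 220 μL brought to 2500 μL → factor 2500/220 = 11.364
Step 2: 350 μL brought to 24.8 mL → factor 24800/350 = 70.857
Step 3: 420 μL brought to 19.3 mL → factor 19300/420 = 45.952
Step 4: 275 μL brought to 4850 μL → factor 4850/275 = 17.636
Step 5: 75 μL + 862.5 μL = 937.5 μL total → factor 937.5/75 = 12.5
Step 6: 90 μL + 8.5 mL = 8590 μL total → factor 8590/90 = 95.444
Overall dilution factor = 11.364 × 70.857 × 45.952 × 17.636 × 12.5 × 95.444 = 7.7854 × 10^8
Stock = 1.54 × 10^-8 mg/mL × 7.7854 × 10^8 = 12.0 mg/mL

12.0 mg/mL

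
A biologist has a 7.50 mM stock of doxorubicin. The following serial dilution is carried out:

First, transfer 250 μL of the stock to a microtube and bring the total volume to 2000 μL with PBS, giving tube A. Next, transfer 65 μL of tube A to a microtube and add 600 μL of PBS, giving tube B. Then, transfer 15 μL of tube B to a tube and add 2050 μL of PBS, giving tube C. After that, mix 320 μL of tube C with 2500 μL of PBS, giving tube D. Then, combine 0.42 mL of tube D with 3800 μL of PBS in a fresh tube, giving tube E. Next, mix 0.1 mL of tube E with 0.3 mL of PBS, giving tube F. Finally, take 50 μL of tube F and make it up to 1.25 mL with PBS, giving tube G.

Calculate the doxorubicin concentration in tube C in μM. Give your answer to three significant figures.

Step 1: 250 μL brought to 2000 μL → factor 2000/250 = 8
Step 2: 65 μL + 600 μL = 665 μL total → factor 665/65 = 10.231
Step 3: 15 μL + 2050 μL = 2065 μL total → factor 2065/15 = 137.67
Dilution factor through tube C = 8 × 10.231 × 137.67 = 11267
[tube C] = 7.50 mM / 11267 = 0.0006656 mM = 0.666 μM

0.666 μM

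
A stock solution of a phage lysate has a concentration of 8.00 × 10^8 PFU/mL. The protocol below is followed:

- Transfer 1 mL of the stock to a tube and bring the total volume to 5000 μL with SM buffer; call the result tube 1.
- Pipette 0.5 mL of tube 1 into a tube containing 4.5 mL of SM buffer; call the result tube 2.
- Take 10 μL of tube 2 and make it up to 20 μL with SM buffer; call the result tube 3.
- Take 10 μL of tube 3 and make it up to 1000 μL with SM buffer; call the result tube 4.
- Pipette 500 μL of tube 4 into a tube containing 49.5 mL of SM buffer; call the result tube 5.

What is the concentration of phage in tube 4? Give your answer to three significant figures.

Step 1: 1 mL brought to 5000 μL → factor 5/1 = 5
Step 2: 0.5 mL + 4.5 mL = 5 mL total → factor 5/0.5 = 10
Step 3: 10 μL brought to 20 μL → factor 20/10 = 2
Step 4: 10 μL brought to 1000 μL → factor 1000/10 = 100
Dilution factor through tube 4 = 5 × 10 × 2 × 100 = 10000
[tube 4] = 8.00 × 10^8 PFU/mL / 10000 = 8.00 × 10^4 PFU/mL

8.00 × 10^4 PFU/mL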